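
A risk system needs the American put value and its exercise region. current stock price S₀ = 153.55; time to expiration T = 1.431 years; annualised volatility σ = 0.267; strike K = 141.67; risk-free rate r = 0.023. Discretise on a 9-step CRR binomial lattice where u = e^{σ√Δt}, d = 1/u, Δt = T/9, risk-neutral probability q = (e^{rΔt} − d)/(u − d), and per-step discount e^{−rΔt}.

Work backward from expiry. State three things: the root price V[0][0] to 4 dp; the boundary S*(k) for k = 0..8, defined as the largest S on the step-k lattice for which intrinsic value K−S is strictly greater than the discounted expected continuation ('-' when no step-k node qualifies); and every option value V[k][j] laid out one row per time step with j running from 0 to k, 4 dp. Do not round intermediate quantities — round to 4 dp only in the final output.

params: Δt=0.15900 u=1.11234 d=0.89901 q=0.49058 e^(-rΔt)=0.99635
t_9 payoffs: 82.7704 68.7935 51.4999 30.1026 3.6277 0.0000 0.0000 0.0000 0.0000 0.0000
t_8: node(8,0) S=65.5164 payoff=76.1536 vs cont=75.6365 → 76.1536 [stop]  node(8,1) S=81.0634 payoff=60.6066 vs cont=60.0894 → 60.6066 [stop]  node(8,2) S=100.2998 payoff=41.3702 vs cont=40.8531 → 41.3702 [stop]  node(8,3) S=124.1009 payoff=17.5691 vs cont=17.0520 → 17.5691 [stop]  node(8,4) S=153.5500 payoff=0.0000 vs cont=1.8412 → 1.8412 [wait]  node(8,5) S=189.9874 payoff=0.0000 vs cont=0.0000 → 0.0000 [wait]  node(8,6) S=235.0714 payoff=0.0000 vs cont=0.0000 → 0.0000 [wait]  node(8,7) S=290.8538 payoff=0.0000 vs cont=0.0000 → 0.0000 [wait]  node(8,8) S=359.8733 payoff=0.0000 vs cont=0.0000 → 0.0000 [wait]  ⇒ S*(8)=124.1009
t_7: node(7,0) S=72.8765 payoff=68.7935 vs cont=68.2764 → 68.7935 [stop]  node(7,1) S=90.1701 payoff=51.4999 vs cont=50.9828 → 51.4999 [stop]  node(7,2) S=111.5674 payoff=30.1026 vs cont=29.5854 → 30.1026 [stop]  node(7,3) S=138.0423 payoff=3.6277 vs cont=9.8173 → 9.8173 [wait]  node(7,4) S=170.7998 payoff=0.0000 vs cont=0.9345 → 0.9345 [wait]  node(7,5) S=211.3305 payoff=0.0000 vs cont=0.0000 → 0.0000 [wait]  node(7,6) S=261.4792 payoff=0.0000 vs cont=0.0000 → 0.0000 [wait]  node(7,7) S=323.5282 payoff=0.0000 vs cont=0.0000 → 0.0000 [wait]  ⇒ S*(7)=111.5674
t_6: node(6,0) S=81.0634 payoff=60.6066 vs cont=60.0894 → 60.6066 [stop]  node(6,1) S=100.2998 payoff=41.3702 vs cont=40.8531 → 41.3702 [stop]  node(6,2) S=124.1009 payoff=17.5691 vs cont=20.0774 → 20.0774 [wait]  node(6,3) S=153.5500 payoff=0.0000 vs cont=5.4397 → 5.4397 [wait]  node(6,4) S=189.9874 payoff=0.0000 vs cont=0.4743 → 0.4743 [wait]  node(6,5) S=235.0714 payoff=0.0000 vs cont=0.0000 → 0.0000 [wait]  node(6,6) S=290.8538 payoff=0.0000 vs cont=0.0000 → 0.0000 [wait]  ⇒ S*(6)=100.2998
t_5: node(5,0) S=90.1701 payoff=51.4999 vs cont=50.9828 → 51.4999 [stop]  node(5,1) S=111.5674 payoff=30.1026 vs cont=30.8115 → 30.8115 [wait]  node(5,2) S=138.0423 payoff=3.6277 vs cont=12.8493 → 12.8493 [wait]  node(5,3) S=170.7998 payoff=0.0000 vs cont=2.9928 → 2.9928 [wait]  node(5,4) S=211.3305 payoff=0.0000 vs cont=0.2408 → 0.2408 [wait]  node(5,5) S=261.4792 payoff=0.0000 vs cont=0.0000 → 0.0000 [wait]  ⇒ S*(5)=90.1701
t_4: node(4,0) S=100.2998 payoff=41.3702 vs cont=41.1996 → 41.3702 [stop]  node(4,1) S=124.1009 payoff=17.5691 vs cont=21.9193 → 21.9193 [wait]  node(4,2) S=153.5500 payoff=0.0000 vs cont=7.9846 → 7.9846 [wait]  node(4,3) S=189.9874 payoff=0.0000 vs cont=1.6367 → 1.6367 [wait]  node(4,4) S=235.0714 payoff=0.0000 vs cont=0.1222 → 0.1222 [wait]  ⇒ S*(4)=100.2998
t_3: node(3,0) S=111.5674 payoff=30.1026 vs cont=31.7118 → 31.7118 [wait]  node(3,1) S=138.0423 payoff=3.6277 vs cont=15.0281 → 15.0281 [wait]  node(3,2) S=170.7998 payoff=0.0000 vs cont=4.8527 → 4.8527 [wait]  node(3,3) S=211.3305 payoff=0.0000 vs cont=0.8904 → 0.8904 [wait]  ⇒ S*(3)=-
t_2: node(2,0) S=124.1009 payoff=17.5691 vs cont=23.4412 → 23.4412 [wait]  node(2,1) S=153.5500 payoff=0.0000 vs cont=9.9996 → 9.9996 [wait]  node(2,2) S=189.9874 payoff=0.0000 vs cont=2.8983 → 2.8983 [wait]  ⇒ S*(2)=-
t_1: node(1,0) S=138.0423 payoff=3.6277 vs cont=16.7855 → 16.7855 [wait]  node(1,1) S=170.7998 payoff=0.0000 vs cont=6.4920 → 6.4920 [wait]  ⇒ S*(1)=-
t_0: node(0,0) S=153.5500 payoff=0.0000 vs cont=11.6929 → 11.6929 [wait]  ⇒ S*(0)=-

price = 11.6929
boundary = - - - - 100.2998 90.1701 100.2998 111.5674 124.1009
tree:
11.6929
16.7855 6.4920
23.4412 9.9996 2.8983
31.7118 15.0281 4.8527 0.8904
41.3702 21.9193 7.9846 1.6367 0.1222
51.4999 30.8115 12.8493 2.9928 0.2408 0.0000
60.6066 41.3702 20.0774 5.4397 0.4743 0.0000 0.0000
68.7935 51.4999 30.1026 9.8173 0.9345 0.0000 0.0000 0.0000
76.1536 60.6066 41.3702 17.5691 1.8412 0.0000 0.0000 0.0000 0.0000
82.7704 68.7935 51.4999 30.1026 3.6277 0.0000 0.0000 0.0000 0.0000 0.0000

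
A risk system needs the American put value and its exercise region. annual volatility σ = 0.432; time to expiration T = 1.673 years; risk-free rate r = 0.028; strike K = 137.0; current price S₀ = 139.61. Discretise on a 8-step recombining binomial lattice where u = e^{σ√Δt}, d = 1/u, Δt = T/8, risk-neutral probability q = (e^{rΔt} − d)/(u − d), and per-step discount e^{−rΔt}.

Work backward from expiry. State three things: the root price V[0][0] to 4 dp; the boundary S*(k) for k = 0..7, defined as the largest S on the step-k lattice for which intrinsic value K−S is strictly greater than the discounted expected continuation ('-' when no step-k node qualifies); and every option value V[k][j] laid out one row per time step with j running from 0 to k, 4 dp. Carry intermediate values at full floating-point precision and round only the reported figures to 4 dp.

params: Δt=0.20913 u=1.21842 d=0.82074 q=0.46554 e^(-rΔt)=0.99416
t_8 payoffs: 108.2563 94.3287 73.6525 42.9578 0.0000 0.0000 0.0000 0.0000 0.0000
t_7: node(7,0) S=35.0218 payoff=101.9782 vs cont=101.1783 → 101.9782 [stop]  node(7,1) S=51.9915 payoff=85.0085 vs cont=84.2086 → 85.0085 [stop]  node(7,2) S=77.1838 payoff=59.8162 vs cont=59.0163 → 59.8162 [stop]  node(7,3) S=114.5829 payoff=22.4171 vs cont=22.8252 → 22.8252 [wait]  node(7,4) S=170.1035 payoff=0.0000 vs cont=0.0000 → 0.0000 [wait]  node(7,5) S=252.5265 payoff=0.0000 vs cont=0.0000 → 0.0000 [wait]  node(7,6) S=374.8871 payoff=0.0000 vs cont=0.0000 → 0.0000 [wait]  node(7,7) S=556.5370 payoff=0.0000 vs cont=0.0000 → 0.0000 [wait]  ⇒ S*(7)=77.1838
t_6: node(6,0) S=42.6713 payoff=94.3287 vs cont=93.5288 → 94.3287 [stop]  node(6,1) S=63.3475 payoff=73.6525 vs cont=72.8527 → 73.6525 [stop]  node(6,2) S=94.0422 payoff=42.9578 vs cont=42.3468 → 42.9578 [stop]  node(6,3) S=139.6100 payoff=0.0000 vs cont=12.1280 → 12.1280 [wait]  node(6,4) S=207.2574 payoff=0.0000 vs cont=0.0000 → 0.0000 [wait]  node(6,5) S=307.6831 payoff=0.0000 vs cont=0.0000 → 0.0000 [wait]  node(6,6) S=456.7697 payoff=0.0000 vs cont=0.0000 → 0.0000 [wait]  ⇒ S*(6)=94.0422
t_5: node(5,0) S=51.9915 payoff=85.0085 vs cont=84.2086 → 85.0085 [stop]  node(5,1) S=77.1838 payoff=59.8162 vs cont=59.0163 → 59.8162 [stop]  node(5,2) S=114.5829 payoff=22.4171 vs cont=28.4383 → 28.4383 [wait]  node(5,3) S=170.1035 payoff=0.0000 vs cont=6.4441 → 6.4441 [wait]  node(5,4) S=252.5265 payoff=0.0000 vs cont=0.0000 → 0.0000 [wait]  node(5,5) S=374.8871 payoff=0.0000 vs cont=0.0000 → 0.0000 [wait]  ⇒ S*(5)=77.1838
t_4: node(4,0) S=63.3475 payoff=73.6525 vs cont=72.8527 → 73.6525 [stop]  node(4,1) S=94.0422 payoff=42.9578 vs cont=44.9446 → 44.9446 [wait]  node(4,2) S=139.6100 payoff=0.0000 vs cont=18.0929 → 18.0929 [wait]  node(4,3) S=207.2574 payoff=0.0000 vs cont=3.4240 → 3.4240 [wait]  node(4,4) S=307.6831 payoff=0.0000 vs cont=0.0000 → 0.0000 [wait]  ⇒ S*(4)=63.3475
t_3: node(3,0) S=77.1838 payoff=59.8162 vs cont=59.9359 → 59.9359 [wait]  node(3,1) S=114.5829 payoff=22.4171 vs cont=32.2547 → 32.2547 [wait]  node(3,2) S=170.1035 payoff=0.0000 vs cont=11.1982 → 11.1982 [wait]  node(3,3) S=252.5265 payoff=0.0000 vs cont=1.8193 → 1.8193 [wait]  ⇒ S*(3)=-
t_2: node(2,0) S=94.0422 payoff=42.9578 vs cont=46.7745 → 46.7745 [wait]  node(2,1) S=139.6100 payoff=0.0000 vs cont=22.3210 → 22.3210 [wait]  node(2,2) S=207.2574 payoff=0.0000 vs cont=6.7921 → 6.7921 [wait]  ⇒ S*(2)=-
t_1: node(1,0) S=114.5829 payoff=22.4171 vs cont=35.1838 → 35.1838 [wait]  node(1,1) S=170.1035 payoff=0.0000 vs cont=15.0036 → 15.0036 [wait]  ⇒ S*(1)=-
t_0: node(0,0) S=139.6100 payoff=0.0000 vs cont=25.6386 → 25.6386 [wait]  ⇒ S*(0)=-

price = 25.6386
boundary = - - - - 63.3475 77.1838 94.0422 77.1838
tree:
25.6386
35.1838 15.0036
46.7745 22.3210 6.7921
59.9359 32.2547 11.1982 1.8193
73.6525 44.9446 18.0929 3.4240 0.0000
85.0085 59.8162 28.4383 6.4441 0.0000 0.0000
94.3287 73.6525 42.9578 12.1280 0.0000 0.0000 0.0000
101.9782 85.0085 59.8162 22.8252 0.0000 0.0000 0.0000 0.0000
108.2563 94.3287 73.6525 42.9578 0.0000 0.0000 0.0000 0.0000 0.0000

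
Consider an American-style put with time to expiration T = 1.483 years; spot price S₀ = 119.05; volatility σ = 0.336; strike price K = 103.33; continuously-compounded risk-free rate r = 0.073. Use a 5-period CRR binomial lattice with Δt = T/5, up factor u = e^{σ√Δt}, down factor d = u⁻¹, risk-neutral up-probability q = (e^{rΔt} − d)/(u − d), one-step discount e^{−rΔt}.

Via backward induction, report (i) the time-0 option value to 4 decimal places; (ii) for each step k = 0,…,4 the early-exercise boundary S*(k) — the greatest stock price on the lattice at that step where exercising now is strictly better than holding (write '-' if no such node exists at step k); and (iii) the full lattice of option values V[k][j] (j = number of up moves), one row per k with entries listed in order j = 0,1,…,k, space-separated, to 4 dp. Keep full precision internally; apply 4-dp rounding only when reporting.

price = 7.7795
boundary = - - - 68.7569 82.5633
tree:
7.7795
13.2704 2.9161
21.9192 5.6532 0.4509
34.5731 10.8812 0.9478 0.0000
46.0708 20.7667 1.9923 0.0000 0.0000
55.6459 34.5731 4.1879 0.0000 0.0000 0.0000

params: Δt=0.29660 u=1.20080 d=0.83278 q=0.51385 e^(-rΔt)=0.97858
t_5 payoffs: 55.6459 34.5731 4.1879 0.0000 0.0000 0.0000
t_4: node(4,0) S=57.2592 payoff=46.0708 vs cont=43.8576 → 46.0708 [stop]  node(4,1) S=82.5633 payoff=20.7667 vs cont=18.5534 → 20.7667 [stop]  node(4,2) S=119.0500 payoff=0.0000 vs cont=1.9923 → 1.9923 [wait]  node(4,3) S=171.6610 payoff=0.0000 vs cont=0.0000 → 0.0000 [wait]  node(4,4) S=247.5220 payoff=0.0000 vs cont=0.0000 → 0.0000 [wait]  ⇒ S*(4)=82.5633
t_3: node(3,0) S=68.7569 payoff=34.5731 vs cont=32.3599 → 34.5731 [stop]  node(3,1) S=99.1421 payoff=4.1879 vs cont=10.8812 → 10.8812 [wait]  node(3,2) S=142.9554 payoff=0.0000 vs cont=0.9478 → 0.9478 [wait]  node(3,3) S=206.1307 payoff=0.0000 vs cont=0.0000 → 0.0000 [wait]  ⇒ S*(3)=68.7569
t_2: node(2,0) S=82.5633 payoff=20.7667 vs cont=21.9192 → 21.9192 [wait]  node(2,1) S=119.0500 payoff=0.0000 vs cont=5.6532 → 5.6532 [wait]  node(2,2) S=171.6610 payoff=0.0000 vs cont=0.4509 → 0.4509 [wait]  ⇒ S*(2)=-
t_1: node(1,0) S=99.1421 payoff=4.1879 vs cont=13.2704 → 13.2704 [wait]  node(1,1) S=142.9554 payoff=0.0000 vs cont=2.9161 → 2.9161 [wait]  ⇒ S*(1)=-
t_0: node(0,0) S=119.0500 payoff=0.0000 vs cont=7.7795 → 7.7795 [wait]  ⇒ S*(0)=-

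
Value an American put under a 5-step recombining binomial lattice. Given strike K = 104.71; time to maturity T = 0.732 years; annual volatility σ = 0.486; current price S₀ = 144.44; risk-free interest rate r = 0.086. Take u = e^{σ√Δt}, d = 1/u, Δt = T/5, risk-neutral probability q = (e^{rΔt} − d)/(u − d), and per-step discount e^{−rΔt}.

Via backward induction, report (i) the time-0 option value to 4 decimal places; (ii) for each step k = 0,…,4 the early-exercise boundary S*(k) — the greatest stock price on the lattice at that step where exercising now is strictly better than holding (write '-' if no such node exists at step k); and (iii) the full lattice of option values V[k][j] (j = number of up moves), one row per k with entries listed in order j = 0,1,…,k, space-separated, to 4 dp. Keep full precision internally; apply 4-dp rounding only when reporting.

price = 5.1474
boundary = - - - - 68.6517
tree:
5.1474
8.7969 1.4449
14.6667 2.8550 0.0000
23.6148 5.6416 0.0000 0.0000
36.0583 11.1478 0.0000 0.0000 0.0000
47.7077 22.0281 0.0000 0.0000 0.0000 0.0000

params: Δt=0.14640 u=1.20437 d=0.83031 q=0.48752 e^(-rΔt)=0.98749
t_5 payoffs: 47.7077 22.0281 0.0000 0.0000 0.0000 0.0000
t_4: node(4,0) S=68.6517 payoff=36.0583 vs cont=34.7482 → 36.0583 [stop]  node(4,1) S=99.5794 payoff=5.1306 vs cont=11.1478 → 11.1478 [wait]  node(4,2) S=144.4400 payoff=0.0000 vs cont=0.0000 → 0.0000 [wait]  node(4,3) S=209.5104 payoff=0.0000 vs cont=0.0000 → 0.0000 [wait]  node(4,4) S=303.8950 payoff=0.0000 vs cont=0.0000 → 0.0000 [wait]  ⇒ S*(4)=68.6517
t_3: node(3,0) S=82.6819 payoff=22.0281 vs cont=23.6148 → 23.6148 [wait]  node(3,1) S=119.9302 payoff=0.0000 vs cont=5.6416 → 5.6416 [wait]  node(3,2) S=173.9588 payoff=0.0000 vs cont=0.0000 → 0.0000 [wait]  node(3,3) S=252.3275 payoff=0.0000 vs cont=0.0000 → 0.0000 [wait]  ⇒ S*(3)=-
t_2: node(2,0) S=99.5794 payoff=5.1306 vs cont=14.6667 → 14.6667 [wait]  node(2,1) S=144.4400 payoff=0.0000 vs cont=2.8550 → 2.8550 [wait]  node(2,2) S=209.5104 payoff=0.0000 vs cont=0.0000 → 0.0000 [wait]  ⇒ S*(2)=-
t_1: node(1,0) S=119.9302 payoff=0.0000 vs cont=8.7969 → 8.7969 [wait]  node(1,1) S=173.9588 payoff=0.0000 vs cont=1.4449 → 1.4449 [wait]  ⇒ S*(1)=-
t_0: node(0,0) S=144.4400 payoff=0.0000 vs cont=5.1474 → 5.1474 [wait]  ⇒ S*(0)=-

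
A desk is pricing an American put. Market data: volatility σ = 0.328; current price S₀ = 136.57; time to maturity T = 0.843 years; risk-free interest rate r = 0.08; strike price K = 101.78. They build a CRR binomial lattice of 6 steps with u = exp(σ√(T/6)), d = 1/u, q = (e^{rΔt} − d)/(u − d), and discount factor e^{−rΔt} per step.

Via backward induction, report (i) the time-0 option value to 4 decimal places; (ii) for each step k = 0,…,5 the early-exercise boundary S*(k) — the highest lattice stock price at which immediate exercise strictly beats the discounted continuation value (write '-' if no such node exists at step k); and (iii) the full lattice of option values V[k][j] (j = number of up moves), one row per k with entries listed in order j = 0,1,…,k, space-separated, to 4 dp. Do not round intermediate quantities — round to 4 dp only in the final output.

Δt=0.14050  u=1.13082  d=0.88431  q=0.51516  discount=0.98882
step 6 (expiry): payoffs max(K−S,0) = 36.4687 18.2625 0.0000 0.0000 0.0000 0.0000 0.0000
step 5: (k=5,j=0): S=73.8555, (K−S)⁺=27.9245, hold=26.7869 ⇒ V=27.9245 exercise | (k=5,j=1): S=94.4435, (K−S)⁺=7.3365, hold=8.7555 ⇒ V=8.7555 continue | (k=5,j=2): S=120.7705, (K−S)⁺=0.0000, hold=0.0000 ⇒ V=0.0000 continue | (k=5,j=3): S=154.4364, (K−S)⁺=0.0000, hold=0.0000 ⇒ V=0.0000 continue | (k=5,j=4): S=197.4871, (K−S)⁺=0.0000, hold=0.0000 ⇒ V=0.0000 continue | (k=5,j=5): S=252.5385, (K−S)⁺=0.0000, hold=0.0000 ⇒ V=0.0000 continue  boundary S*=73.8555
step 4: (k=4,j=0): S=83.5175, (K−S)⁺=18.2625, hold=17.8477 ⇒ V=18.2625 exercise | (k=4,j=1): S=106.7988, (K−S)⁺=0.0000, hold=4.1976 ⇒ V=4.1976 continue | (k=4,j=2): S=136.5700, (K−S)⁺=0.0000, hold=0.0000 ⇒ V=0.0000 continue | (k=4,j=3): S=174.6402, (K−S)⁺=0.0000, hold=0.0000 ⇒ V=0.0000 continue | (k=4,j=4): S=223.3229, (K−S)⁺=0.0000, hold=0.0000 ⇒ V=0.0000 continue  boundary S*=83.5175
step 3: (k=3,j=0): S=94.4435, (K−S)⁺=7.3365, hold=10.8938 ⇒ V=10.8938 continue | (k=3,j=1): S=120.7705, (K−S)⁺=0.0000, hold=2.0124 ⇒ V=2.0124 continue | (k=3,j=2): S=154.4364, (K−S)⁺=0.0000, hold=0.0000 ⇒ V=0.0000 continue | (k=3,j=3): S=197.4871, (K−S)⁺=0.0000, hold=0.0000 ⇒ V=0.0000 continue  boundary S*=-
step 2: (k=2,j=0): S=106.7988, (K−S)⁺=0.0000, hold=6.2479 ⇒ V=6.2479 continue | (k=2,j=1): S=136.5700, (K−S)⁺=0.0000, hold=0.9648 ⇒ V=0.9648 continue | (k=2,j=2): S=174.6402, (K−S)⁺=0.0000, hold=0.0000 ⇒ V=0.0000 continue  boundary S*=-
step 1: (k=1,j=0): S=120.7705, (K−S)⁺=0.0000, hold=3.4869 ⇒ V=3.4869 continue | (k=1,j=1): S=154.4364, (K−S)⁺=0.0000, hold=0.4626 ⇒ V=0.4626 continue  boundary S*=-
step 0: (k=0,j=0): S=136.5700, (K−S)⁺=0.0000, hold=1.9073 ⇒ V=1.9073 continue  boundary S*=-

price = 1.9073
boundary = - - - - 83.5175 73.8555
tree:
1.9073
3.4869 0.4626
6.2479 0.9648 0.0000
10.8938 2.0124 0.0000 0.0000
18.2625 4.1976 0.0000 0.0000 0.0000
27.9245 8.7555 0.0000 0.0000 0.0000 0.0000
36.4687 18.2625 0.0000 0.0000 0.0000 0.0000 0.0000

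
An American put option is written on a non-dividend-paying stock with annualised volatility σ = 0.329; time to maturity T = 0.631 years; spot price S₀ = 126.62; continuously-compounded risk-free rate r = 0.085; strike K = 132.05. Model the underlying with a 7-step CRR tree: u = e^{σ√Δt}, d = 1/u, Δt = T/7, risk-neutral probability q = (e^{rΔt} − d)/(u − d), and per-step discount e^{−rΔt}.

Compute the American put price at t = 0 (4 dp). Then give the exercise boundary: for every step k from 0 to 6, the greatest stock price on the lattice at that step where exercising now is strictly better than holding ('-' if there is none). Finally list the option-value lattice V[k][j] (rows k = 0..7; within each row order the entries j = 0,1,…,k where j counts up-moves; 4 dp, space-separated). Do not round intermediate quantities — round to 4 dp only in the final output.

price = 13.4744
boundary = - - 103.9213 94.1468 103.9213 94.1468 103.9213
tree:
13.4744
19.8286 7.6726
28.1287 12.2834 3.4312
37.9032 18.9953 6.1259 0.9366
46.7583 28.1287 10.6503 1.9428 0.0000
54.7805 37.9032 17.8262 4.0300 0.0000 0.0000
62.0482 46.7583 28.1287 8.3593 0.0000 0.0000 0.0000
68.6323 54.7805 37.9032 17.3394 0.0000 0.0000 0.0000 0.0000

params: Δt=0.09014 u=1.10382 d=0.90594 q=0.51420 e^(-rΔt)=0.99237
t_7 payoffs: 68.6323 54.7805 37.9032 17.3394 0.0000 0.0000 0.0000 0.0000
t_6: node(6,0) S=70.0018 payoff=62.0482 vs cont=61.0403 → 62.0482 [stop]  node(6,1) S=85.2917 payoff=46.7583 vs cont=45.7504 → 46.7583 [stop]  node(6,2) S=103.9213 payoff=28.1287 vs cont=27.1208 → 28.1287 [stop]  node(6,3) S=126.6200 payoff=5.4300 vs cont=8.3593 → 8.3593 [wait]  node(6,4) S=154.2766 payoff=0.0000 vs cont=0.0000 → 0.0000 [wait]  node(6,5) S=187.9740 payoff=0.0000 vs cont=0.0000 → 0.0000 [wait]  node(6,6) S=229.0317 payoff=0.0000 vs cont=0.0000 → 0.0000 [wait]  ⇒ S*(6)=103.9213
t_5: node(5,0) S=77.2695 payoff=54.7805 vs cont=53.7726 → 54.7805 [stop]  node(5,1) S=94.1468 payoff=37.9032 vs cont=36.8953 → 37.9032 [stop]  node(5,2) S=114.7106 payoff=17.3394 vs cont=17.8262 → 17.8262 [wait]  node(5,3) S=139.7659 payoff=0.0000 vs cont=4.0300 → 4.0300 [wait]  node(5,4) S=170.2938 payoff=0.0000 vs cont=0.0000 → 0.0000 [wait]  node(5,5) S=207.4898 payoff=0.0000 vs cont=0.0000 → 0.0000 [wait]  ⇒ S*(5)=94.1468
t_4: node(4,0) S=85.2917 payoff=46.7583 vs cont=45.7504 → 46.7583 [stop]  node(4,1) S=103.9213 payoff=28.1287 vs cont=27.3692 → 28.1287 [stop]  node(4,2) S=126.6200 payoff=5.4300 vs cont=10.6503 → 10.6503 [wait]  node(4,3) S=154.2766 payoff=0.0000 vs cont=1.9428 → 1.9428 [wait]  node(4,4) S=187.9740 payoff=0.0000 vs cont=0.0000 → 0.0000 [wait]  ⇒ S*(4)=103.9213
t_3: node(3,0) S=94.1468 payoff=37.9032 vs cont=36.8953 → 37.9032 [stop]  node(3,1) S=114.7106 payoff=17.3394 vs cont=18.9953 → 18.9953 [wait]  node(3,2) S=139.7659 payoff=0.0000 vs cont=6.1259 → 6.1259 [wait]  node(3,3) S=170.2938 payoff=0.0000 vs cont=0.9366 → 0.9366 [wait]  ⇒ S*(3)=94.1468
t_2: node(2,0) S=103.9213 payoff=28.1287 vs cont=27.9657 → 28.1287 [stop]  node(2,1) S=126.6200 payoff=5.4300 vs cont=12.2834 → 12.2834 [wait]  node(2,2) S=154.2766 payoff=0.0000 vs cont=3.4312 → 3.4312 [wait]  ⇒ S*(2)=103.9213
t_1: node(1,0) S=114.7106 payoff=17.3394 vs cont=19.8286 → 19.8286 [wait]  node(1,1) S=139.7659 payoff=0.0000 vs cont=7.6726 → 7.6726 [wait]  ⇒ S*(1)=-
t_0: node(0,0) S=126.6200 payoff=5.4300 vs cont=13.4744 → 13.4744 [wait]  ⇒ S*(0)=-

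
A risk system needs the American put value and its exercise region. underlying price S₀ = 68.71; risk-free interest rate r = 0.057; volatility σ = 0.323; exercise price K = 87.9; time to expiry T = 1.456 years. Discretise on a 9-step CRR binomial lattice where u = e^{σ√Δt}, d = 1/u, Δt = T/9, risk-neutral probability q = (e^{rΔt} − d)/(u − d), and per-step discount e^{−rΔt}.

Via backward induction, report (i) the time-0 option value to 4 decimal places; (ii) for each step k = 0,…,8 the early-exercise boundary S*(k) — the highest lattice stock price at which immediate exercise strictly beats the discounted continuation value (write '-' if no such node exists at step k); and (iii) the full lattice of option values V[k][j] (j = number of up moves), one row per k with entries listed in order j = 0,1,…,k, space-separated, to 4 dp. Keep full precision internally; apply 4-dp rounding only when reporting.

Δt=0.16178, u=1.13873, d=0.87817, q=0.50312, disc=e^(-rΔt)=0.99082
k=9 terminal: V=max(K-S,0) → 66.5585 60.2263 52.0151 41.3677 27.5610 9.6577 0.0000 0.0000 0.0000 0.0000
k=8: j=0 S=24.3022 intr=63.5978 cont=62.7909 V=63.5978[EX]; j=1 S=31.5130 intr=56.3870 cont=55.5802 V=56.3870[EX]; j=2 S=40.8633 intr=47.0367 cont=46.2299 V=47.0367[EX]; j=3 S=52.9879 intr=34.9121 cont=34.1053 V=34.9121[EX]; j=4 S=68.7100 intr=19.1900 cont=18.3832 V=19.1900[EX]; j=5 S=89.0971 intr=0.0000 cont=4.7547 V=4.7547[hold]; j=6 S=115.5332 intr=0.0000 cont=0.0000 V=0.0000[hold]; j=7 S=149.8133 intr=0.0000 cont=0.0000 V=0.0000[hold]; j=8 S=194.2646 intr=0.0000 cont=0.0000 V=0.0000[hold]  S*(8)=68.7100
k=7: j=0 S=27.6737 intr=60.2263 cont=59.4194 V=60.2263[EX]; j=1 S=35.8849 intr=52.0151 cont=51.2083 V=52.0151[EX]; j=2 S=46.5323 intr=41.3677 cont=40.5608 V=41.3677[EX]; j=3 S=60.3390 intr=27.5610 cont=26.7542 V=27.5610[EX]; j=4 S=78.2423 intr=9.6577 cont=11.8178 V=11.8178[hold]; j=5 S=101.4577 intr=0.0000 cont=2.3408 V=2.3408[hold]; j=6 S=131.5614 intr=0.0000 cont=0.0000 V=0.0000[hold]; j=7 S=170.5972 intr=0.0000 cont=0.0000 V=0.0000[hold]  S*(7)=60.3390
k=6: j=0 S=31.5130 intr=56.3870 cont=55.5802 V=56.3870[EX]; j=1 S=40.8633 intr=47.0367 cont=46.2299 V=47.0367[EX]; j=2 S=52.9879 intr=34.9121 cont=34.1053 V=34.9121[EX]; j=3 S=68.7100 intr=19.1900 cont=19.4600 V=19.4600[hold]; j=4 S=89.0971 intr=0.0000 cont=6.9850 V=6.9850[hold]; j=5 S=115.5332 intr=0.0000 cont=1.1524 V=1.1524[hold]; j=6 S=149.8133 intr=0.0000 cont=0.0000 V=0.0000[hold]  S*(6)=52.9879
k=5: j=0 S=35.8849 intr=52.0151 cont=51.2083 V=52.0151[EX]; j=1 S=46.5323 intr=41.3677 cont=40.5608 V=41.3677[EX]; j=2 S=60.3390 intr=27.5610 cont=26.8887 V=27.5610[EX]; j=3 S=78.2423 intr=9.6577 cont=13.0626 V=13.0626[hold]; j=4 S=101.4577 intr=0.0000 cont=4.0133 V=4.0133[hold]; j=5 S=131.5614 intr=0.0000 cont=0.5674 V=0.5674[hold]  S*(5)=60.3390
k=4: j=0 S=40.8633 intr=47.0367 cont=46.2299 V=47.0367[EX]; j=1 S=52.9879 intr=34.9121 cont=34.1053 V=34.9121[EX]; j=2 S=68.7100 intr=19.1900 cont=20.0805 V=20.0805[hold]; j=3 S=89.0971 intr=0.0000 cont=8.4316 V=8.4316[hold]; j=4 S=115.5332 intr=0.0000 cont=2.2587 V=2.2587[hold]  S*(4)=52.9879
k=3: j=0 S=46.5323 intr=41.3677 cont=40.5608 V=41.3677[EX]; j=1 S=60.3390 intr=27.5610 cont=27.1981 V=27.5610[EX]; j=2 S=78.2423 intr=9.6577 cont=14.0892 V=14.0892[hold]; j=3 S=101.4577 intr=0.0000 cont=5.2770 V=5.2770[hold]  S*(3)=60.3390
k=2: j=0 S=52.9879 intr=34.9121 cont=34.1053 V=34.9121[EX]; j=1 S=68.7100 intr=19.1900 cont=20.5923 V=20.5923[hold]; j=2 S=89.0971 intr=0.0000 cont=9.5670 V=9.5670[hold]  S*(2)=52.9879
k=1: j=0 S=60.3390 intr=27.5610 cont=27.4532 V=27.5610[EX]; j=1 S=78.2423 intr=9.6577 cont=14.9071 V=14.9071[hold]  S*(1)=60.3390
k=0: j=0 S=68.7100 intr=19.1900 cont=21.0000 V=21.0000[hold]  S*(0)=-

price = 21.0000
boundary = - 60.3390 52.9879 60.3390 52.9879 60.3390 52.9879 60.3390 68.7100
tree:
21.0000
27.5610 14.9071
34.9121 20.5923 9.5670
41.3677 27.5610 14.0892 5.2770
47.0367 34.9121 20.0805 8.4316 2.2587
52.0151 41.3677 27.5610 13.0626 4.0133 0.5674
56.3870 47.0367 34.9121 19.4600 6.9850 1.1524 0.0000
60.2263 52.0151 41.3677 27.5610 11.8178 2.3408 0.0000 0.0000
63.5978 56.3870 47.0367 34.9121 19.1900 4.7547 0.0000 0.0000 0.0000
66.5585 60.2263 52.0151 41.3677 27.5610 9.6577 0.0000 0.0000 0.0000 0.0000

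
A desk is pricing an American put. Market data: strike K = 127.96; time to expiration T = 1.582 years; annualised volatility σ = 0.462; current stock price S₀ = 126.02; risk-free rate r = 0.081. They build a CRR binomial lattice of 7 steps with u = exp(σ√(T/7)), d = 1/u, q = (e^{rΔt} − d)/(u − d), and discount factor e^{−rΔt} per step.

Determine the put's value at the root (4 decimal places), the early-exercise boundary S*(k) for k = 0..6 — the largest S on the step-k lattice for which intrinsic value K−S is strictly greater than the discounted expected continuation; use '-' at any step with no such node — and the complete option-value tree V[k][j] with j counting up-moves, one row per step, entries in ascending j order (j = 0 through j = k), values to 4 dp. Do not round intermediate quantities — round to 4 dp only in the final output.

Δt=0.22600, u=1.24562, d=0.80281, q=0.48703, disc=e^(-rΔt)=0.98186
k=7 terminal: V=max(K-S,0) → 100.8741 85.9344 62.7545 26.7894 0.0000 0.0000 0.0000 0.0000
k=6: j=0 S=33.7387 intr=94.2213 cont=91.9001 V=94.2213[EX]; j=1 S=52.3479 intr=75.6121 cont=73.2910 V=75.6121[EX]; j=2 S=81.2212 intr=46.7388 cont=44.4177 V=46.7388[EX]; j=3 S=126.0200 intr=1.9400 cont=13.4928 V=13.4928[hold]; j=4 S=195.5283 intr=0.0000 cont=0.0000 V=0.0000[hold]; j=5 S=303.3750 intr=0.0000 cont=0.0000 V=0.0000[hold]; j=6 S=470.7063 intr=0.0000 cont=0.0000 V=0.0000[hold]  S*(6)=81.2212
k=5: j=0 S=42.0256 intr=85.9344 cont=83.6133 V=85.9344[EX]; j=1 S=65.2055 intr=62.7545 cont=60.4334 V=62.7545[EX]; j=2 S=101.1706 intr=26.7894 cont=29.9928 V=29.9928[hold]; j=3 S=156.9729 intr=0.0000 cont=6.7958 V=6.7958[hold]; j=4 S=243.5537 intr=0.0000 cont=0.0000 V=0.0000[hold]; j=5 S=377.8896 intr=0.0000 cont=0.0000 V=0.0000[hold]  S*(5)=65.2055
k=4: j=0 S=52.3479 intr=75.6121 cont=73.2910 V=75.6121[EX]; j=1 S=81.2212 intr=46.7388 cont=45.9496 V=46.7388[EX]; j=2 S=126.0200 intr=1.9400 cont=18.3560 V=18.3560[hold]; j=3 S=195.5283 intr=0.0000 cont=3.4228 V=3.4228[hold]; j=4 S=303.3750 intr=0.0000 cont=0.0000 V=0.0000[hold]  S*(4)=81.2212
k=3: j=0 S=65.2055 intr=62.7545 cont=60.4334 V=62.7545[EX]; j=1 S=101.1706 intr=26.7894 cont=32.3184 V=32.3184[hold]; j=2 S=156.9729 intr=0.0000 cont=10.8820 V=10.8820[hold]; j=3 S=243.5537 intr=0.0000 cont=1.7239 V=1.7239[hold]  S*(3)=65.2055
k=2: j=0 S=81.2212 intr=46.7388 cont=47.0616 V=47.0616[hold]; j=1 S=126.0200 intr=1.9400 cont=21.4813 V=21.4813[hold]; j=2 S=195.5283 intr=0.0000 cont=6.3052 V=6.3052[hold]  S*(2)=-
k=1: j=0 S=101.1706 intr=26.7894 cont=33.9755 V=33.9755[hold]; j=1 S=156.9729 intr=0.0000 cont=13.8344 V=13.8344[hold]  S*(1)=-
k=0: j=0 S=126.0200 intr=1.9400 cont=23.7278 V=23.7278[hold]  S*(0)=-

price = 23.7278
boundary = - - - 65.2055 81.2212 65.2055 81.2212
tree:
23.7278
33.9755 13.8344
47.0616 21.4813 6.3052
62.7545 32.3184 10.8820 1.7239
75.6121 46.7388 18.3560 3.4228 0.0000
85.9344 62.7545 29.9928 6.7958 0.0000 0.0000
94.2213 75.6121 46.7388 13.4928 0.0000 0.0000 0.0000
100.8741 85.9344 62.7545 26.7894 0.0000 0.0000 0.0000 0.0000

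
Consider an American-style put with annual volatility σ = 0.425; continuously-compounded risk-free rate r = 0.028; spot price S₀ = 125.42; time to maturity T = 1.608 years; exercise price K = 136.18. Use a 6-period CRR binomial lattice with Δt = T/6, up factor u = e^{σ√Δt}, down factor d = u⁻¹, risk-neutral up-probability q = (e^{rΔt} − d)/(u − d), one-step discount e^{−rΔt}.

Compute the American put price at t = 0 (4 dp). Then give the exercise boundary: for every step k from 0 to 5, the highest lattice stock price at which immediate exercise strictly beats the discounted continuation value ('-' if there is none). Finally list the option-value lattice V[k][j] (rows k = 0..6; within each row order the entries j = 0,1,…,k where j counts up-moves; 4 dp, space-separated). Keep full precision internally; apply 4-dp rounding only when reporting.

Δt=0.26800, u=1.24610, d=0.80251, q=0.46220, disc=e^(-rΔt)=0.99252
k=6 terminal: V=max(K-S,0) → 102.6793 84.1615 55.4077 10.7600 0.0000 0.0000 0.0000
k=5: j=0 S=41.7451 intr=94.4349 cont=93.4168 V=94.4349[EX]; j=1 S=64.8202 intr=71.3598 cont=70.3418 V=71.3598[EX]; j=2 S=100.6502 intr=35.5298 cont=34.5117 V=35.5298[EX]; j=3 S=156.2856 intr=0.0000 cont=5.7435 V=5.7435[hold]; j=4 S=242.6741 intr=0.0000 cont=0.0000 V=0.0000[hold]; j=5 S=376.8146 intr=0.0000 cont=0.0000 V=0.0000[hold]  S*(5)=100.6502
k=4: j=0 S=52.0185 intr=84.1615 cont=83.1434 V=84.1615[EX]; j=1 S=80.7723 intr=55.4077 cont=54.3896 V=55.4077[EX]; j=2 S=125.4200 intr=10.7600 cont=21.6000 V=21.6000[hold]; j=3 S=194.7472 intr=0.0000 cont=3.0658 V=3.0658[hold]; j=4 S=302.3957 intr=0.0000 cont=0.0000 V=0.0000[hold]  S*(4)=80.7723
k=3: j=0 S=64.8202 intr=71.3598 cont=70.3418 V=71.3598[EX]; j=1 S=100.6502 intr=35.5298 cont=39.4845 V=39.4845[hold]; j=2 S=156.2856 intr=0.0000 cont=12.9361 V=12.9361[hold]; j=3 S=242.6741 intr=0.0000 cont=1.6365 V=1.6365[hold]  S*(3)=64.8202
k=2: j=0 S=80.7723 intr=55.4077 cont=56.2038 V=56.2038[hold]; j=1 S=125.4200 intr=10.7600 cont=27.0105 V=27.0105[hold]; j=2 S=194.7472 intr=0.0000 cont=7.6558 V=7.6558[hold]  S*(2)=-
k=1: j=0 S=100.6502 intr=35.5298 cont=42.3914 V=42.3914[hold]; j=1 S=156.2856 intr=0.0000 cont=17.9297 V=17.9297[hold]  S*(1)=-
k=0: j=0 S=125.4200 intr=10.7600 cont=30.8529 V=30.8529[hold]  S*(0)=-

price = 30.8529
boundary = - - - 64.8202 80.7723 100.6502
tree:
30.8529
42.3914 17.9297
56.2038 27.0105 7.6558
71.3598 39.4845 12.9361 1.6365
84.1615 55.4077 21.6000 3.0658 0.0000
94.4349 71.3598 35.5298 5.7435 0.0000 0.0000
102.6793 84.1615 55.4077 10.7600 0.0000 0.0000 0.0000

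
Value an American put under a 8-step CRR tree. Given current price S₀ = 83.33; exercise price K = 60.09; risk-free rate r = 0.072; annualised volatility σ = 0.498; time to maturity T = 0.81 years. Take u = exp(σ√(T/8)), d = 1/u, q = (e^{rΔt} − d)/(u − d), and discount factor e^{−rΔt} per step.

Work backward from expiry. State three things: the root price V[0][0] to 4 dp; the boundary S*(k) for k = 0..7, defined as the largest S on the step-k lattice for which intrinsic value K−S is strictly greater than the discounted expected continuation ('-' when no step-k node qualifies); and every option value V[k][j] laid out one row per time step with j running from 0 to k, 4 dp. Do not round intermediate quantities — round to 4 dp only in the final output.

price = 3.1594
boundary = - - - - - 37.7315 44.2103 51.8016
tree:
3.1594
4.9740 1.2683
7.6425 2.1982 0.2939
11.3935 3.7504 0.5731 0.0000
16.3524 6.2677 1.1176 0.0000 0.0000
22.3585 10.1828 2.1795 0.0000 0.0000 0.0000
27.8879 15.8797 4.2502 0.0000 0.0000 0.0000 0.0000
32.6069 22.3585 8.2884 0.0000 0.0000 0.0000 0.0000 0.0000
36.6344 27.8879 15.8797 0.0000 0.0000 0.0000 0.0000 0.0000 0.0000

Δt=0.10125, u=1.17171, d=0.85345, q=0.48346, disc=e^(-rΔt)=0.99274
k=8 terminal: V=max(K-S,0) → 36.6344 27.8879 15.8797 0.0000 0.0000 0.0000 0.0000 0.0000 0.0000
k=7: j=0 S=27.4831 intr=32.6069 cont=32.1705 V=32.6069[EX]; j=1 S=37.7315 intr=22.3585 cont=21.9220 V=22.3585[EX]; j=2 S=51.8016 intr=8.2884 cont=8.1430 V=8.2884[EX]; j=3 S=71.1184 intr=0.0000 cont=0.0000 V=0.0000[hold]; j=4 S=97.6384 intr=0.0000 cont=0.0000 V=0.0000[hold]; j=5 S=134.0478 intr=0.0000 cont=0.0000 V=0.0000[hold]; j=6 S=184.0342 intr=0.0000 cont=0.0000 V=0.0000[hold]; j=7 S=252.6606 intr=0.0000 cont=0.0000 V=0.0000[hold]  S*(7)=51.8016
k=6: j=0 S=32.2021 intr=27.8879 cont=27.4514 V=27.8879[EX]; j=1 S=44.2103 intr=15.8797 cont=15.4432 V=15.8797[EX]; j=2 S=60.6963 intr=0.0000 cont=4.2502 V=4.2502[hold]; j=3 S=83.3300 intr=0.0000 cont=0.0000 V=0.0000[hold]; j=4 S=114.4038 intr=0.0000 cont=0.0000 V=0.0000[hold]; j=5 S=157.0649 intr=0.0000 cont=0.0000 V=0.0000[hold]; j=6 S=215.6344 intr=0.0000 cont=0.0000 V=0.0000[hold]  S*(6)=44.2103
k=5: j=0 S=37.7315 intr=22.3585 cont=21.9220 V=22.3585[EX]; j=1 S=51.8016 intr=8.2884 cont=10.1828 V=10.1828[hold]; j=2 S=71.1184 intr=0.0000 cont=2.1795 V=2.1795[hold]; j=3 S=97.6384 intr=0.0000 cont=0.0000 V=0.0000[hold]; j=4 S=134.0478 intr=0.0000 cont=0.0000 V=0.0000[hold]; j=5 S=184.0342 intr=0.0000 cont=0.0000 V=0.0000[hold]  S*(5)=37.7315
k=4: j=0 S=44.2103 intr=15.8797 cont=16.3524 V=16.3524[hold]; j=1 S=60.6963 intr=0.0000 cont=6.2677 V=6.2677[hold]; j=2 S=83.3300 intr=0.0000 cont=1.1176 V=1.1176[hold]; j=3 S=114.4038 intr=0.0000 cont=0.0000 V=0.0000[hold]; j=4 S=157.0649 intr=0.0000 cont=0.0000 V=0.0000[hold]  S*(4)=-
k=3: j=0 S=51.8016 intr=8.2884 cont=11.3935 V=11.3935[hold]; j=1 S=71.1184 intr=0.0000 cont=3.7504 V=3.7504[hold]; j=2 S=97.6384 intr=0.0000 cont=0.5731 V=0.5731[hold]; j=3 S=134.0478 intr=0.0000 cont=0.0000 V=0.0000[hold]  S*(3)=-
k=2: j=0 S=60.6963 intr=0.0000 cont=7.6425 V=7.6425[hold]; j=1 S=83.3300 intr=0.0000 cont=2.1982 V=2.1982[hold]; j=2 S=114.4038 intr=0.0000 cont=0.2939 V=0.2939[hold]  S*(2)=-
k=1: j=0 S=71.1184 intr=0.0000 cont=4.9740 V=4.9740[hold]; j=1 S=97.6384 intr=0.0000 cont=1.2683 V=1.2683[hold]  S*(1)=-
k=0: j=0 S=83.3300 intr=0.0000 cont=3.1594 V=3.1594[hold]  S*(0)=-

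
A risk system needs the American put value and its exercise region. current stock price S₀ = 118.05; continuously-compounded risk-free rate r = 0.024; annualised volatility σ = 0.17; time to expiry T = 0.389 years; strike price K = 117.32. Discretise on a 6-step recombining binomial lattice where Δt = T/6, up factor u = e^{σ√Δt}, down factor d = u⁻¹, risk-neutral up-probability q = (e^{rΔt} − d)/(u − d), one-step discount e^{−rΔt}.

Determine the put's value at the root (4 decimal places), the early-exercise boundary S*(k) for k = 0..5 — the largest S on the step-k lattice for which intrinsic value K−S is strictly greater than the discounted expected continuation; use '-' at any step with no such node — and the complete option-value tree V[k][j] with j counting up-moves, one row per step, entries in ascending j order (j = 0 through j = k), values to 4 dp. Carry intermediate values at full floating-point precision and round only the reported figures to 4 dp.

price = 4.0830
boundary = - - - 103.6739 108.2600 103.6739
tree:
4.0830
6.3563 1.8864
9.5349 3.2870 0.5312
13.6461 5.5690 1.0795 0.0000
18.0380 9.0600 2.1937 0.0000 0.0000
22.2439 13.6461 4.4581 0.0000 0.0000 0.0000
26.2715 18.0380 9.0600 0.0000 0.0000 0.0000 0.0000

Δt=0.06483  u=1.04424  d=0.95764  q=0.50716  discount=0.99845
step 6 (expiry): payoffs max(K−S,0) = 26.2715 18.0380 9.0600 0.0000 0.0000 0.0000 0.0000
step 5: (k=5,j=0): S=95.0761, (K−S)⁺=22.2439, hold=22.0615 ⇒ V=22.2439 exercise | (k=5,j=1): S=103.6739, (K−S)⁺=13.6461, hold=13.4637 ⇒ V=13.6461 exercise | (k=5,j=2): S=113.0491, (K−S)⁺=4.2709, hold=4.4581 ⇒ V=4.4581 continue | (k=5,j=3): S=123.2721, (K−S)⁺=0.0000, hold=0.0000 ⇒ V=0.0000 continue | (k=5,j=4): S=134.4196, (K−S)⁺=0.0000, hold=0.0000 ⇒ V=0.0000 continue | (k=5,j=5): S=146.5752, (K−S)⁺=0.0000, hold=0.0000 ⇒ V=0.0000 continue  boundary S*=103.6739
step 4: (k=4,j=0): S=99.2820, (K−S)⁺=18.0380, hold=17.8556 ⇒ V=18.0380 exercise | (k=4,j=1): S=108.2600, (K−S)⁺=9.0600, hold=8.9724 ⇒ V=9.0600 exercise | (k=4,j=2): S=118.0500, (K−S)⁺=0.0000, hold=2.1937 ⇒ V=2.1937 continue | (k=4,j=3): S=128.7253, (K−S)⁺=0.0000, hold=0.0000 ⇒ V=0.0000 continue | (k=4,j=4): S=140.3659, (K−S)⁺=0.0000, hold=0.0000 ⇒ V=0.0000 continue  boundary S*=108.2600
step 3: (k=3,j=0): S=103.6739, (K−S)⁺=13.6461, hold=13.4637 ⇒ V=13.6461 exercise | (k=3,j=1): S=113.0491, (K−S)⁺=4.2709, hold=5.5690 ⇒ V=5.5690 continue | (k=3,j=2): S=123.2721, (K−S)⁺=0.0000, hold=1.0795 ⇒ V=1.0795 continue | (k=3,j=3): S=134.4196, (K−S)⁺=0.0000, hold=0.0000 ⇒ V=0.0000 continue  boundary S*=103.6739
step 2: (k=2,j=0): S=108.2600, (K−S)⁺=9.0600, hold=9.5349 ⇒ V=9.5349 continue | (k=2,j=1): S=118.0500, (K−S)⁺=0.0000, hold=3.2870 ⇒ V=3.2870 continue | (k=2,j=2): S=128.7253, (K−S)⁺=0.0000, hold=0.5312 ⇒ V=0.5312 continue  boundary S*=-
step 1: (k=1,j=0): S=113.0491, (K−S)⁺=4.2709, hold=6.3563 ⇒ V=6.3563 continue | (k=1,j=1): S=123.2721, (K−S)⁺=0.0000, hold=1.8864 ⇒ V=1.8864 continue  boundary S*=-
step 0: (k=0,j=0): S=118.0500, (K−S)⁺=0.0000, hold=4.0830 ⇒ V=4.0830 continue  boundary S*=-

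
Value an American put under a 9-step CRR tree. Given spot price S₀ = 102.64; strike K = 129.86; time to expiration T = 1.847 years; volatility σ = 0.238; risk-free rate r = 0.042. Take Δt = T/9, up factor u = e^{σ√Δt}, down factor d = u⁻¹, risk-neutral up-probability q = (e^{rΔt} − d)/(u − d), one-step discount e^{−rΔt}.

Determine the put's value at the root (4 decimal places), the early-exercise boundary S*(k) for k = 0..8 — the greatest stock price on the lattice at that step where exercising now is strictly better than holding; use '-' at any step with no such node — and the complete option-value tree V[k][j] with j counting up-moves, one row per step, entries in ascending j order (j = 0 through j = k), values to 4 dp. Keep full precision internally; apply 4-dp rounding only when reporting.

params: Δt=0.20522 u=1.11384 d=0.89779 q=0.51314 e^(-rΔt)=0.99142
t_9 payoffs: 90.9648 81.6047 69.9921 55.5849 37.7107 15.5350 0.0000 0.0000 0.0000 0.0000
t_8: node(8,0) S=43.3232 payoff=86.5368 vs cont=85.4223 → 86.5368 [stop]  node(8,1) S=53.7489 payoff=76.1111 vs cont=74.9966 → 76.1111 [stop]  node(8,2) S=66.6835 payoff=63.1765 vs cont=62.0620 → 63.1765 [stop]  node(8,3) S=82.7309 payoff=47.1291 vs cont=46.0146 → 47.1291 [stop]  node(8,4) S=102.6400 payoff=27.2200 vs cont=26.1055 → 27.2200 [stop]  node(8,5) S=127.3403 payoff=2.5197 vs cont=7.4985 → 7.4985 [wait]  node(8,6) S=157.9846 payoff=0.0000 vs cont=0.0000 → 0.0000 [wait]  node(8,7) S=196.0035 payoff=0.0000 vs cont=0.0000 → 0.0000 [wait]  node(8,8) S=243.1716 payoff=0.0000 vs cont=0.0000 → 0.0000 [wait]  ⇒ S*(8)=102.6400
t_7: node(7,0) S=48.2553 payoff=81.6047 vs cont=80.4902 → 81.6047 [stop]  node(7,1) S=59.8679 payoff=69.9921 vs cont=68.8776 → 69.9921 [stop]  node(7,2) S=74.2751 payoff=55.5849 vs cont=54.4704 → 55.5849 [stop]  node(7,3) S=92.1493 payoff=37.7107 vs cont=36.5962 → 37.7107 [stop]  node(7,4) S=114.3250 payoff=15.5350 vs cont=16.9534 → 16.9534 [wait]  node(7,5) S=141.8372 payoff=0.0000 vs cont=3.6194 → 3.6194 [wait]  node(7,6) S=175.9703 payoff=0.0000 vs cont=0.0000 → 0.0000 [wait]  node(7,7) S=218.3174 payoff=0.0000 vs cont=0.0000 → 0.0000 [wait]  ⇒ S*(7)=92.1493
t_6: node(6,0) S=53.7489 payoff=76.1111 vs cont=74.9966 → 76.1111 [stop]  node(6,1) S=66.6835 payoff=63.1765 vs cont=62.0620 → 63.1765 [stop]  node(6,2) S=82.7309 payoff=47.1291 vs cont=46.0146 → 47.1291 [stop]  node(6,3) S=102.6400 payoff=27.2200 vs cont=26.8271 → 27.2200 [stop]  node(6,4) S=127.3403 payoff=2.5197 vs cont=10.0244 → 10.0244 [wait]  node(6,5) S=157.9846 payoff=0.0000 vs cont=1.7470 → 1.7470 [wait]  node(6,6) S=196.0035 payoff=0.0000 vs cont=0.0000 → 0.0000 [wait]  ⇒ S*(6)=102.6400
t_5: node(5,0) S=59.8679 payoff=69.9921 vs cont=68.8776 → 69.9921 [stop]  node(5,1) S=74.2751 payoff=55.5849 vs cont=54.4704 → 55.5849 [stop]  node(5,2) S=92.1493 payoff=37.7107 vs cont=36.5962 → 37.7107 [stop]  node(5,3) S=114.3250 payoff=15.5350 vs cont=18.2384 → 18.2384 [wait]  node(5,4) S=141.8372 payoff=0.0000 vs cont=5.7274 → 5.7274 [wait]  node(5,5) S=175.9703 payoff=0.0000 vs cont=0.8433 → 0.8433 [wait]  ⇒ S*(5)=92.1493
t_4: node(4,0) S=66.6835 payoff=63.1765 vs cont=62.0620 → 63.1765 [stop]  node(4,1) S=82.7309 payoff=47.1291 vs cont=46.0146 → 47.1291 [stop]  node(4,2) S=102.6400 payoff=27.2200 vs cont=27.4808 → 27.4808 [wait]  node(4,3) S=127.3403 payoff=2.5197 vs cont=11.7171 → 11.7171 [wait]  node(4,4) S=157.9846 payoff=0.0000 vs cont=3.1935 → 3.1935 [wait]  ⇒ S*(4)=82.7309
t_3: node(3,0) S=74.2751 payoff=55.5849 vs cont=54.4704 → 55.5849 [stop]  node(3,1) S=92.1493 payoff=37.7107 vs cont=36.7289 → 37.7107 [stop]  node(3,2) S=114.3250 payoff=15.5350 vs cont=19.2254 → 19.2254 [wait]  node(3,3) S=141.8372 payoff=0.0000 vs cont=7.2803 → 7.2803 [wait]  ⇒ S*(3)=92.1493
t_2: node(2,0) S=82.7309 payoff=47.1291 vs cont=46.0146 → 47.1291 [stop]  node(2,1) S=102.6400 payoff=27.2200 vs cont=27.9829 → 27.9829 [wait]  node(2,2) S=127.3403 payoff=2.5197 vs cont=12.9835 → 12.9835 [wait]  ⇒ S*(2)=82.7309
t_1: node(1,0) S=92.1493 payoff=37.7107 vs cont=36.9843 → 37.7107 [stop]  node(1,1) S=114.3250 payoff=15.5350 vs cont=20.1120 → 20.1120 [wait]  ⇒ S*(1)=92.1493
t_0: node(0,0) S=102.6400 payoff=27.2200 vs cont=28.4340 → 28.4340 [wait]  ⇒ S*(0)=-

price = 28.4340
boundary = - 92.1493 82.7309 92.1493 82.7309 92.1493 102.6400 92.1493 102.6400
tree:
28.4340
37.7107 20.1120
47.1291 27.9829 12.9835
55.5849 37.7107 19.2254 7.2803
63.1765 47.1291 27.4808 11.7171 3.1935
69.9921 55.5849 37.7107 18.2384 5.7274 0.8433
76.1111 63.1765 47.1291 27.2200 10.0244 1.7470 0.0000
81.6047 69.9921 55.5849 37.7107 16.9534 3.6194 0.0000 0.0000
86.5368 76.1111 63.1765 47.1291 27.2200 7.4985 0.0000 0.0000 0.0000
90.9648 81.6047 69.9921 55.5849 37.7107 15.5350 0.0000 0.0000 0.0000 0.0000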